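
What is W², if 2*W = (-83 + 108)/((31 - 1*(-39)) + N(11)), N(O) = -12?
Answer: 625/13456 ≈ 0.046448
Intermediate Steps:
W = 25/116 (W = ((-83 + 108)/((31 - 1*(-39)) - 12))/2 = (25/((31 + 39) - 12))/2 = (25/(70 - 12))/2 = (25/58)/2 = (25*(1/58))/2 = (½)*(25/58) = 25/116 ≈ 0.21552)
W² = (25/116)² = 625/13456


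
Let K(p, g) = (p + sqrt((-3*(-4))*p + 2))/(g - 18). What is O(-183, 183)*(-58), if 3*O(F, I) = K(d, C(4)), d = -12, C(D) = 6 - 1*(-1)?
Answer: -232/11 + 58*I*sqrt(142)/33 ≈ -21.091 + 20.944*I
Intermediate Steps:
C(D) = 7 (C(D) = 6 + 1 = 7)
K(p, g) = (p + sqrt(2 + 12*p))/(-18 + g) (K(p, g) = (p + sqrt(12*p + 2))/(-18 + g) = (p + sqrt(2 + 12*p))/(-18 + g))
O(F, I) = 4/11 - I*sqrt(142)/33 (O(F, I) = ((-12 + sqrt(2 + 12*(-12)))/(-18 + 7))/3 = ((-12 + sqrt(2 - 144))/(-11))/3 = (-(-12 + sqrt(-142))/11)/3 = (-(-12 + I*sqrt(142))/11)/3 = (12/11 - I*sqrt(142)/11)/3 = 4/11 - I*sqrt(142)/33)
O(-183, 183)*(-58) = (4/11 - I*sqrt(142)/33)*(-58) = -232/11 + 58*I*sqrt(142)/33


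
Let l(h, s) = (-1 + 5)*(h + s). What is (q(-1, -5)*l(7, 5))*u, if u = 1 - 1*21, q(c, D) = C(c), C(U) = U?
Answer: 960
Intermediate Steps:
l(h, s) = 4*h + 4*s (l(h, s) = 4*(h + s) = 4*h + 4*s)
q(c, D) = c
u = -20 (u = 1 - 21 = -20)
(q(-1, -5)*l(7, 5))*u = -(4*7 + 4*5)*(-20) = -(28 + 20)*(-20) = -1*48*(-20) = -48*(-20) = 960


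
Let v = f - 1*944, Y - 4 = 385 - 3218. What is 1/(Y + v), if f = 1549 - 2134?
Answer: -1/4358 ≈ -0.00022946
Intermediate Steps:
f = -585
Y = -2829 (Y = 4 + (385 - 3218) = 4 - 2833 = -2829)
v = -1529 (v = -585 - 1*944 = -585 - 944 = -1529)
1/(Y + v) = 1/(-2829 - 1529) = 1/(-4358) = -1/4358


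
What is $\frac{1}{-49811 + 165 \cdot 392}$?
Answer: $\frac{1}{14869} \approx 6.7254 \cdot 10^{-5}$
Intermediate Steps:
$\frac{1}{-49811 + 165 \cdot 392} = \frac{1}{-49811 + 64680} = \frac{1}{14869}$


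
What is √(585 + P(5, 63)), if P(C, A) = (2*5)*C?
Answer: √635 ≈ 25.199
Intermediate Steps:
P(C, A) = 10*C
√(585 + P(5, 63)) = √(585 + 10*5) = √(585 + 50) = √635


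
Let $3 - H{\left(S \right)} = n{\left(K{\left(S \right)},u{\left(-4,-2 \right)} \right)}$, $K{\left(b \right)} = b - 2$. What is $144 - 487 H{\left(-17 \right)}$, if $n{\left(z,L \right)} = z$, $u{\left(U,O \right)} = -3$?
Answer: $-10570$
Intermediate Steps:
$K{\left(b \right)} = -2 + b$ ($K{\left(b \right)} = b - 2 = -2 + b$)
$H{\left(S \right)} = 5 - S$ ($H{\left(S \right)} = 3 - \left(-2 + S\right) = 5 - S$)
$144 - 487 H{\left(-17 \right)} = 144 - 487 \left(5 - -17\right) = 144 - 487 \left(5 + 17\right) = 144 - 10714 = -10570$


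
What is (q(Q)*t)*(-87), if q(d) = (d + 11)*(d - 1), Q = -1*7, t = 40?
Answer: 111360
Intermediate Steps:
Q = -7
q(d) = (-1 + d)*(11 + d) (q(d) = (11 + d)*(-1 + d) = (-1 + d)*(11 + d))
(q(Q)*t)*(-87) = ((-11 + (-7)**2 + 10*(-7))*40)*(-87) = ((-11 + 49 - 70)*40)*(-87) = -32*40*(-87) = -1280*(-87) = 111360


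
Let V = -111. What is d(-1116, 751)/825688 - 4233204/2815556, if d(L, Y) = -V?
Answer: -873748304409/581192700632 ≈ -1.5034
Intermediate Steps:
d(L, Y) = 111 (d(L, Y) = -1*(-111) = 111)
d(-1116, 751)/825688 - 4233204/2815556 = 111/825688 - 4233204/2815556 = 111*(1/825688) - 4233204*1/2815556 = 111/825688 - 1058301/703889 = -873748304409/581192700632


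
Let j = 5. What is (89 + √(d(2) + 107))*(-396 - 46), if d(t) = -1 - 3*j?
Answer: -39338 - 442*√91 ≈ -43554.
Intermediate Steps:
d(t) = -16 (d(t) = -1 - 3*5 = -1 - 15 = -16)
(89 + √(d(2) + 107))*(-396 - 46) = (89 + √(-16 + 107))*(-396 - 46) = (89 + √91)*(-442) = -39338 - 442*√91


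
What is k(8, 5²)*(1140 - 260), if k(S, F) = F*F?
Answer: 550000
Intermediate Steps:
k(S, F) = F²
k(8, 5²)*(1140 - 260) = (5²)²*(1140 - 260) = 25²*880 = 625*880 = 550000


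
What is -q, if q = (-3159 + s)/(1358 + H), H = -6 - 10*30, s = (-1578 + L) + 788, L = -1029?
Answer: 2489/526 ≈ 4.7319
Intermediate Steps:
s = -1819 (s = (-1578 - 1029) + 788 = -2607 + 788 = -1819)
H = -306 (H = -6 - 300 = -306)
q = -2489/526 (q = (-3159 - 1819)/(1358 - 306) = -4978/1052 = -4978*1/1052 = -2489/526 ≈ -4.7319)
-q = -1*(-2489/526) = 2489/526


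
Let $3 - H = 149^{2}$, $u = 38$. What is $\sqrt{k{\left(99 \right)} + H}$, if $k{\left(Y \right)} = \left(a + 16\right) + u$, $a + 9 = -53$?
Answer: $i \sqrt{22206} \approx 149.02 i$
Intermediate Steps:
$a = -62$ ($a = -9 - 53 = -62$)
$H = -22198$ ($H = 3 - 149^{2} = 3 - 22201 = -22198$)
$k{\left(Y \right)} = -8$ ($k{\left(Y \right)} = \left(-62 + 16\right) + 38 = -46 + 38 = -8$)
$\sqrt{k{\left(99 \right)} + H} = \sqrt{-8 - 22198} = \sqrt{-22206} = i \sqrt{22206}$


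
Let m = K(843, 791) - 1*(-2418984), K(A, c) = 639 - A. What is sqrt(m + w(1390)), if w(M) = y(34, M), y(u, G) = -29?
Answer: sqrt(2418751) ≈ 1555.2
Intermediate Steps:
w(M) = -29
m = 2418780 (m = (639 - 1*843) - 1*(-2418984) = (639 - 843) + 2418984 = -204 + 2418984 = 2418780)
sqrt(m + w(1390)) = sqrt(2418780 - 29) = sqrt(2418751)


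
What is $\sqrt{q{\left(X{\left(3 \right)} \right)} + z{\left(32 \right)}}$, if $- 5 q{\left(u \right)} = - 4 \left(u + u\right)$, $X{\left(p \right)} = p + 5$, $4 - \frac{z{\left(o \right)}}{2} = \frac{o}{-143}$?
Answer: $\frac{6 \sqrt{301730}}{715} \approx 4.6095$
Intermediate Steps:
$z{\left(o \right)} = 8 + \frac{2 o}{143}$ ($z{\left(o \right)} = 8 - 2 \frac{o}{-143} = 8 - 2 o \left(- \frac{1}{143}\right) = 8 - 2 \left(- \frac{o}{143}\right) = 8 + \frac{2 o}{143}$)
$X{\left(p \right)} = 5 + p$
$q{\left(u \right)} = \frac{8 u}{5}$ ($q{\left(u \right)} = - \frac{\left(-4\right) \left(u + u\right)}{5} = - \frac{\left(-4\right) 2 u}{5} = - \frac{\left(-8\right) u}{5} = \frac{8 u}{5}$)
$\sqrt{q{\left(X{\left(3 \right)} \right)} + z{\left(32 \right)}} = \sqrt{\frac{8 \left(5 + 3\right)}{5} + \left(8 + \frac{2}{143} \cdot 32\right)} = \sqrt{\frac{8}{5} \cdot 8 + \left(8 + \frac{64}{143}\right)} = \sqrt{\frac{64}{5} + \frac{1208}{143}} = \sqrt{\frac{15192}{715}} = \frac{6 \sqrt{301730}}{715}$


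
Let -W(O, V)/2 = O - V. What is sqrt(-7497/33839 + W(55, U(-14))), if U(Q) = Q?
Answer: I*sqrt(158274444081)/33839 ≈ 11.757*I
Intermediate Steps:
W(O, V) = -2*O + 2*V (W(O, V) = -2*(O - V) = -2*O + 2*V)
sqrt(-7497/33839 + W(55, U(-14))) = sqrt(-7497/33839 + (-2*55 + 2*(-14))) = sqrt(-7497*1/33839 + (-110 - 28)) = sqrt(-7497/33839 - 138) = sqrt(-4677279/33839) = I*sqrt(158274444081)/33839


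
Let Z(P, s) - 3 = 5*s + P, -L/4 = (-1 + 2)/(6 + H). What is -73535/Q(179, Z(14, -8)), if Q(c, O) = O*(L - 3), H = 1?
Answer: -102949/115 ≈ -895.21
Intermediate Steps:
L = -4/7 (L = -4*(-1 + 2)/(6 + 1) = -4/7 ≈ -0.57143)
Z(P, s) = 3 + P + 5*s (Z(P, s) = 3 + (5*s + P) = 3 + (P + 5*s) = 3 + P + 5*s)
Q(c, O) = -25*O/7 (Q(c, O) = O*(-4/7 - 3) = O*(-25/7) = -25*O/7)
-73535/Q(179, Z(14, -8)) = -73535*(-7/(25*(3 + 14 + 5*(-8)))) = -73535*(-7/(25*(3 + 14 - 40))) = -73535/((-25/7*(-23))) = -73535/575/7 = -73535*7/575 = -102949/115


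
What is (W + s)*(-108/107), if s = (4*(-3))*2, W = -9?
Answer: 3564/107 ≈ 33.308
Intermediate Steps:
s = -24 (s = -12*2 = -24)
(W + s)*(-108/107) = (-9 - 24)*(-108/107) = -(-3564)/107 = -33*(-108/107) = 3564/107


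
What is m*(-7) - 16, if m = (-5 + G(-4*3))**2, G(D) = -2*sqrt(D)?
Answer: 145 - 280*I*sqrt(3) ≈ 145.0 - 484.97*I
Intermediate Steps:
m = (-5 - 4*I*sqrt(3))**2 (m = (-5 - 2*2*I*sqrt(3))**2 = (-5 - 4*I*sqrt(3))**2 ≈ -23.0 + 69.282*I)
m*(-7) - 16 = (-23 + 40*I*sqrt(3))*(-7) - 16 = (161 - 280*I*sqrt(3)) - 16 = 145 - 280*I*sqrt(3)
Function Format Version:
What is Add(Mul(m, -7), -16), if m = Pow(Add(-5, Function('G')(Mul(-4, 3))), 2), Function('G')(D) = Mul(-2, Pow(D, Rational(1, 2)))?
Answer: Add(145, Mul(-280, I, Pow(3, Rational(1, 2)))) ≈ Add(145.00, Mul(-484.97, I))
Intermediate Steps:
m = Pow(Add(-5, Mul(-4, I, Pow(3, Rational(1, 2)))), 2) (m = Pow(Add(-5, Mul(-2, Pow(Mul(-4, 3), Rational(1, 2)))), 2) = Pow(Add(-5, Mul(-2, Pow(-12, Rational(1, 2)))), 2) = Pow(Add(-5, Mul(-2, Mul(2, I, Pow(3, Rational(1, 2))))), 2) = Pow(Add(-5, Mul(-4, I, Pow(3, Rational(1, 2)))), 2) ≈ Add(-23.000, Mul(69.282, I)))
Add(Mul(m, -7), -16) = Add(Mul(Add(-23, Mul(40, I, Pow(3, Rational(1, 2)))), -7), -16) = Add(Add(161, Mul(-280, I, Pow(3, Rational(1, 2)))), -16) = Add(145, Mul(-280, I, Pow(3, Rational(1, 2))))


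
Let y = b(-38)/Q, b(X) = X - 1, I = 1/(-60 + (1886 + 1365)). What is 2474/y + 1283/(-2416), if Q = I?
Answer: -165645251/300668784 ≈ -0.55092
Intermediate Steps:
I = 1/3191 (I = 1/(-60 + 3251) = 1/3191 ≈ 0.00031338)
b(X) = -1 + X
Q = 1/3191 ≈ 0.00031338
y = -124449 (y = (-1 - 38)/(1/3191) = -39*3191 = -124449)
2474/y + 1283/(-2416) = 2474/(-124449) + 1283/(-2416) = 2474*(-1/124449) + 1283*(-1/2416) = -2474/124449 - 1283/2416 = -165645251/300668784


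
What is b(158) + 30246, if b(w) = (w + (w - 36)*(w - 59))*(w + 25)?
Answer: 2269434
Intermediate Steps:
b(w) = (25 + w)*(w + (-59 + w)*(-36 + w)) (b(w) = (w + (-36 + w)*(-59 + w))*(25 + w) = (w + (-59 + w)*(-36 + w))*(25 + w) = (25 + w)*(w + (-59 + w)*(-36 + w)))
b(158) + 30246 = (53100 + 158³ - 226*158 - 69*158²) + 30246 = (53100 + 3944312 - 35708 - 69*24964) + 30246 = (53100 + 3944312 - 35708 - 1722516) + 30246 = 2239188 + 30246 = 2269434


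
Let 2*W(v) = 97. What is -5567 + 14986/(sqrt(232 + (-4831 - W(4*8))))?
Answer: -5567 - 14986*I*sqrt(110)/715 ≈ -5567.0 - 219.82*I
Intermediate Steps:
W(v) = 97/2 (W(v) = (1/2)*97 = 97/2)
-5567 + 14986/(sqrt(232 + (-4831 - W(4*8)))) = -5567 + 14986/(sqrt(232 + (-4831 - 1*97/2))) = -5567 + 14986/(sqrt(232 + (-4831 - 97/2))) = -5567 + 14986/(sqrt(232 - 9759/2)) = -5567 + 14986/(sqrt(-9295/2)) = -5567 + 14986/((13*I*sqrt(110)/2)) = -5567 + 14986*(-I*sqrt(110)/715) = -5567 - 14986*I*sqrt(110)/715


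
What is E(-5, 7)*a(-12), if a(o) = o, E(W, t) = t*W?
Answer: 420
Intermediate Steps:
E(W, t) = W*t
E(-5, 7)*a(-12) = -5*7*(-12) = -35*(-12) = 420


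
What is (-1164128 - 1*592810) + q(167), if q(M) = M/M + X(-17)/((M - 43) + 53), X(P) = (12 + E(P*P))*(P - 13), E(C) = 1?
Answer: -103659413/59 ≈ -1.7569e+6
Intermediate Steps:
X(P) = -169 + 13*P (X(P) = (12 + 1)*(P - 13) = 13*(-13 + P) = -169 + 13*P)
q(M) = 1 - 390/(10 + M) (q(M) = M/M + (-169 + 13*(-17))/((M - 43) + 53) = 1 + (-169 - 221)/((-43 + M) + 53) = 1 - 390/(10 + M))
(-1164128 - 1*592810) + q(167) = (-1164128 - 1*592810) + (-380 + 167)/(10 + 167) = (-1164128 - 592810) - 213/177 = -1756938 + (1/177)*(-213) = -1756938 - 71/59 = -103659413/59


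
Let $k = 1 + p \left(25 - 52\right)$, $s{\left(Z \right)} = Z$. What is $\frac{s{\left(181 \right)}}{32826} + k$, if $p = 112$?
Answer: $- \frac{99232817}{32826} \approx -3023.0$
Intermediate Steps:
$k = -3023$ ($k = 1 + 112 \left(25 - 52\right) = 1 + 112 \left(-27\right) = 1 - 3024 = -3023$)
$\frac{s{\left(181 \right)}}{32826} + k = \frac{181}{32826} - 3023 = - \frac{99232817}{32826}$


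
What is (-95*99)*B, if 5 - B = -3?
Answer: -75240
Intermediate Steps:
B = 8 (B = 5 - 1*(-3) = 5 + 3 = 8)
(-95*99)*B = -95*99*8 = -9405*8 = -75240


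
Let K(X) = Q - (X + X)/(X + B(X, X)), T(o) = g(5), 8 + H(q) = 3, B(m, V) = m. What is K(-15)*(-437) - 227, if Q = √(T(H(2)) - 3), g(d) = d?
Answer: 210 - 437*√2 ≈ -408.01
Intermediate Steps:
H(q) = -5 (H(q) = -8 + 3 = -5)
T(o) = 5
Q = √2 (Q = √(5 - 3) = √2 ≈ 1.4142)
K(X) = -1 + √2 (K(X) = √2 - (X + X)/(X + X) = √2 - 2*X/(2*X) = √2 - 2*X*1/(2*X) = √2 - 1*1 = √2 - 1 = -1 + √2)
K(-15)*(-437) - 227 = (-1 + √2)*(-437) - 227 = (437 - 437*√2) - 227 = 210 - 437*√2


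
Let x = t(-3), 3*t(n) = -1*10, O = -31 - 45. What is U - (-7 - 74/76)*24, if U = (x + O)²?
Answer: 1108960/171 ≈ 6485.1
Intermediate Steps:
O = -76
t(n) = -10/3 (t(n) = (-1*10)/3 = (⅓)*(-10) = -10/3)
x = -10/3 ≈ -3.3333
U = 56644/9 (U = (-10/3 - 76)² = (-238/3)² = 56644/9 ≈ 6293.8)
U - (-7 - 74/76)*24 = 56644/9 - (-7 - 74/76)*24 = 56644/9 - (-7 - 74*1/76)*24 = 56644/9 - (-7 - 37/38)*24 = 56644/9 - (-303)*24/38 = 56644/9 - 1*(-3636/19) = 56644/9 + 3636/19 = 1108960/171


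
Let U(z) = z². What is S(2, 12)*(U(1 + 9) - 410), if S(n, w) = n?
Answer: -620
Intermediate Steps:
S(2, 12)*(U(1 + 9) - 410) = 2*((1 + 9)² - 410) = 2*(10² - 410) = 2*(100 - 410) = 2*(-310) = -620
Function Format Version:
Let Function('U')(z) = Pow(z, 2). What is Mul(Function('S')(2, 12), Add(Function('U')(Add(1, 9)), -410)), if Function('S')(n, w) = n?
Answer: -620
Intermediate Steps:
Mul(Function('S')(2, 12), Add(Function('U')(Add(1, 9)), -410)) = Mul(2, Add(Pow(Add(1, 9), 2), -410)) = Mul(2, Add(Pow(10, 2), -410)) = Mul(2, Add(100, -410)) = Mul(2, -310) = -620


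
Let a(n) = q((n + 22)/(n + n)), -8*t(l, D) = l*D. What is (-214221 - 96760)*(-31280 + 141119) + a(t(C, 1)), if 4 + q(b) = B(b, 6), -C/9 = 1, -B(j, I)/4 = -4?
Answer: -34157842047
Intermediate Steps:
B(j, I) = 16 (B(j, I) = -4*(-4) = 16)
C = -9 (C = -9*1 = -9)
q(b) = 12 (q(b) = -4 + 16 = 12)
t(l, D) = -D*l/8 (t(l, D) = -l*D/8 = -D*l/8)
a(n) = 12
(-214221 - 96760)*(-31280 + 141119) + a(t(C, 1)) = (-214221 - 96760)*(-31280 + 141119) + 12 = -310981*109839 + 12 = -34157842059 + 12 = -34157842047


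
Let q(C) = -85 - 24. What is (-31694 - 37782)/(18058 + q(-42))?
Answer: -69476/17949 ≈ -3.8707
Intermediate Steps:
q(C) = -109
(-31694 - 37782)/(18058 + q(-42)) = (-31694 - 37782)/(18058 - 109) = -69476/17949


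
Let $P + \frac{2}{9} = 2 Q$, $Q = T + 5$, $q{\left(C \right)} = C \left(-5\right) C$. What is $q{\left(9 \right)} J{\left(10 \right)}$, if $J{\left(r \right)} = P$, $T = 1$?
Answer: $-4770$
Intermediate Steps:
$q{\left(C \right)} = - 5 C^{2}$ ($q{\left(C \right)} = - 5 C C = - 5 C^{2}$)
$Q = 6$ ($Q = 1 + 5 = 6$)
$P = \frac{106}{9}$ ($P = - \frac{2}{9} + 2 \cdot 6 = - \frac{2}{9} + 12 = \frac{106}{9} \approx 11.778$)
$J{\left(r \right)} = \frac{106}{9}$
$q{\left(9 \right)} J{\left(10 \right)} = - 5 \cdot 9^{2} \cdot \frac{106}{9} = \left(-5\right) 81 \cdot \frac{106}{9} = \left(-405\right) \frac{106}{9} = -4770$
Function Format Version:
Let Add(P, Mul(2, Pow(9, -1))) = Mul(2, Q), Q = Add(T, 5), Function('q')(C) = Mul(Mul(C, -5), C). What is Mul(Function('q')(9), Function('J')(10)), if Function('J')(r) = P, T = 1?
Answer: -4770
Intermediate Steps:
Function('q')(C) = Mul(-5, Pow(C, 2)) (Function('q')(C) = Mul(Mul(-5, C), C) = Mul(-5, Pow(C, 2)))
Q = 6 (Q = Add(1, 5) = 6)
P = Rational(106, 9) (P = Add(Rational(-2, 9), Mul(2, 6)) = Add(Rational(-2, 9), 12) = Rational(106, 9) ≈ 11.778)
Function('J')(r) = Rational(106, 9)
Mul(Function('q')(9), Function('J')(10)) = Mul(Mul(-5, Pow(9, 2)), Rational(106, 9)) = Mul(Mul(-5, 81), Rational(106, 9)) = Mul(-405, Rational(106, 9)) = -4770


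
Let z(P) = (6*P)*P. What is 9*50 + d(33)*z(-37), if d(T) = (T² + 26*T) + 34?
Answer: 16272384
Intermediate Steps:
d(T) = 34 + T² + 26*T
z(P) = 6*P²
9*50 + d(33)*z(-37) = 9*50 + (34 + 33² + 26*33)*(6*(-37)²) = 450 + (34 + 1089 + 858)*(6*1369) = 450 + 1981*8214 = 450 + 16271934 = 16272384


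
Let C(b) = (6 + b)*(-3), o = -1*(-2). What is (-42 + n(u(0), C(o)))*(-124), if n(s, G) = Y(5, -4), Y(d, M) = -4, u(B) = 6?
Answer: 5704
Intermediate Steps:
o = 2
C(b) = -18 - 3*b
n(s, G) = -4
(-42 + n(u(0), C(o)))*(-124) = (-42 - 4)*(-124) = -46*(-124) = 5704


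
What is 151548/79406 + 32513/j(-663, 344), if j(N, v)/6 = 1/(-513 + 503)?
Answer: -6454090873/119109 ≈ -54186.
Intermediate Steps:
j(N, v) = -3/5 (j(N, v) = 6/(-513 + 503) = 6/(-10) = 6*(-1/10) = -3/5)
151548/79406 + 32513/j(-663, 344) = 151548/79406 + 32513/(-3/5) = 151548*(1/79406) + 32513*(-5/3) = 75774/39703 - 162565/3 = -6454090873/119109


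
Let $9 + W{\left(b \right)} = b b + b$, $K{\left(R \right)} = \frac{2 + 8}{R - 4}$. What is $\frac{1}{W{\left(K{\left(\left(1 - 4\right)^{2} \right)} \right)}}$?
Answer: $- \frac{1}{3} \approx -0.33333$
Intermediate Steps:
$K{\left(R \right)} = \frac{10}{-4 + R}$
$W{\left(b \right)} = -9 + b + b^{2}$ ($W{\left(b \right)} = -9 + \left(b b + b\right) = -9 + \left(b^{2} + b\right) = -9 + \left(b + b^{2}\right) = -9 + b + b^{2}$)
$\frac{1}{W{\left(K{\left(\left(1 - 4\right)^{2} \right)} \right)}} = \frac{1}{-9 + \frac{10}{-4 + \left(1 - 4\right)^{2}} + \left(\frac{10}{-4 + \left(1 - 4\right)^{2}}\right)^{2}} = \frac{1}{-9 + \frac{10}{-4 + \left(-3\right)^{2}} + \left(\frac{10}{-4 + \left(-3\right)^{2}}\right)^{2}} = \frac{1}{-9 + \frac{10}{-4 + 9} + \left(\frac{10}{-4 + 9}\right)^{2}} = \frac{1}{-9 + \frac{10}{5} + \left(\frac{10}{5}\right)^{2}} = \frac{1}{-9 + 10 \cdot \frac{1}{5} + \left(10 \cdot \frac{1}{5}\right)^{2}} = \frac{1}{-9 + 2 + 2^{2}} = \frac{1}{-9 + 2 + 4} = \frac{1}{-3} = - \frac{1}{3}$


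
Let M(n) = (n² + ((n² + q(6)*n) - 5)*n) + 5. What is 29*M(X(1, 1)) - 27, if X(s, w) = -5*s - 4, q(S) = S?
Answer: -3275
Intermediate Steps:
X(s, w) = -4 - 5*s
M(n) = 5 + n² + n*(-5 + n² + 6*n) (M(n) = (n² + ((n² + 6*n) - 5)*n) + 5 = (n² + (-5 + n² + 6*n)*n) + 5 = (n² + n*(-5 + n² + 6*n)) + 5 = 5 + n² + n*(-5 + n² + 6*n))
29*M(X(1, 1)) - 27 = 29*(5 + (-4 - 5*1)³ - 5*(-4 - 5*1) + 7*(-4 - 5*1)²) - 27 = 29*(5 + (-4 - 5)³ - 5*(-4 - 5) + 7*(-4 - 5)²) - 27 = 29*(5 + (-9)³ - 5*(-9) + 7*(-9)²) - 27 = 29*(5 - 729 + 45 + 7*81) - 27 = 29*(5 - 729 + 45 + 567) - 27 = 29*(-112) - 27 = -3248 - 27 = -3275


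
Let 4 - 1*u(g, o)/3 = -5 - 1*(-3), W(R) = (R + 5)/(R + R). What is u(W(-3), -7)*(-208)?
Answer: -3744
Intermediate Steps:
W(R) = (5 + R)/(2*R) (W(R) = (5 + R)/((2*R)) = (5 + R)*(1/(2*R)) = (5 + R)/(2*R))
u(g, o) = 18 (u(g, o) = 12 - 3*(-5 - 1*(-3)) = 12 - 3*(-5 + 3) = 12 - 3*(-2) = 12 + 6 = 18)
u(W(-3), -7)*(-208) = 18*(-208) = -3744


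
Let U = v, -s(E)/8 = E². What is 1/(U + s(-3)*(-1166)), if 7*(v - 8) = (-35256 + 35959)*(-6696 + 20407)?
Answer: 7/10226553 ≈ 6.8449e-7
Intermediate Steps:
s(E) = -8*E²
v = 9638889/7 (v = 8 + ((-35256 + 35959)*(-6696 + 20407))/7 = 8 + (703*13711)/7 = 8 + (⅐)*9638833 = 8 + 9638833/7 = 9638889/7 ≈ 1.3770e+6)
U = 9638889/7 ≈ 1.3770e+6
1/(U + s(-3)*(-1166)) = 1/(9638889/7 - 8*(-3)²*(-1166)) = 1/(9638889/7 - 8*9*(-1166)) = 1/(9638889/7 - 72*(-1166)) = 1/(9638889/7 + 83952) = 1/(10226553/7) = 7/10226553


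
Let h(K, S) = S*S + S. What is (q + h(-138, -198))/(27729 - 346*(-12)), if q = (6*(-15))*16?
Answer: 12522/10627 ≈ 1.1783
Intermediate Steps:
h(K, S) = S + S² (h(K, S) = S² + S = S + S²)
q = -1440 (q = -90*16 = -1440)
(q + h(-138, -198))/(27729 - 346*(-12)) = (-1440 - 198*(1 - 198))/(27729 - 346*(-12)) = (-1440 - 198*(-197))/(27729 + 4152) = (-1440 + 39006)/31881 = 37566*(1/31881) = 12522/10627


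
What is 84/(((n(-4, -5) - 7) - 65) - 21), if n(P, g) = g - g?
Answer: -28/31 ≈ -0.90323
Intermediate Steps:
n(P, g) = 0
84/(((n(-4, -5) - 7) - 65) - 21) = 84/(((0 - 7) - 65) - 21) = 84/((-7 - 65) - 21) = 84/(-72 - 21) = 84/(-93) = 84*(-1/93) = -28/31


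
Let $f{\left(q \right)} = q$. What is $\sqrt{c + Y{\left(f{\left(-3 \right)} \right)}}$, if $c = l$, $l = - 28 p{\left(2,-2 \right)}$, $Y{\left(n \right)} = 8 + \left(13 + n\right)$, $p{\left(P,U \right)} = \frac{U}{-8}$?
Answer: $\sqrt{11} \approx 3.3166$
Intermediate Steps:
$p{\left(P,U \right)} = - \frac{U}{8}$ ($p{\left(P,U \right)} = U \left(- \frac{1}{8}\right) = - \frac{U}{8}$)
$Y{\left(n \right)} = 21 + n$
$l = -7$ ($l = - 28 \left(\left(- \frac{1}{8}\right) \left(-2\right)\right) = \left(-28\right) \frac{1}{4} = -7$)
$c = -7$
$\sqrt{c + Y{\left(f{\left(-3 \right)} \right)}} = \sqrt{-7 + \left(21 - 3\right)} = \sqrt{-7 + 18} = \sqrt{11}$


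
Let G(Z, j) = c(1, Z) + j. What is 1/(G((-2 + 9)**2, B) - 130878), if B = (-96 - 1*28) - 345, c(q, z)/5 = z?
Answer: -1/131102 ≈ -7.6276e-6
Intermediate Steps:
c(q, z) = 5*z
B = -469 (B = (-96 - 28) - 345 = -124 - 345 = -469)
G(Z, j) = j + 5*Z (G(Z, j) = 5*Z + j = j + 5*Z)
1/(G((-2 + 9)**2, B) - 130878) = 1/((-469 + 5*(-2 + 9)**2) - 130878) = 1/((-469 + 5*7**2) - 130878) = 1/((-469 + 5*49) - 130878) = 1/((-469 + 245) - 130878) = 1/(-224 - 130878) = 1/(-131102) = -1/131102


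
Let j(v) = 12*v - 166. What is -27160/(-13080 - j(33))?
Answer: 2716/1331 ≈ 2.0406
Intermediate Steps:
j(v) = -166 + 12*v
-27160/(-13080 - j(33)) = -27160/(-13080 - (-166 + 12*33)) = -27160/(-13080 - (-166 + 396)) = -27160/(-13080 - 1*230) = -27160/(-13080 - 230) = -27160/(-13310) = -27160*(-1/13310) = 2716/1331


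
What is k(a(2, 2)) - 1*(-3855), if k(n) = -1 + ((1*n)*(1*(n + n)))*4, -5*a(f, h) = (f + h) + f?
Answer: 96638/25 ≈ 3865.5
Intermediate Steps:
a(f, h) = -2*f/5 - h/5 (a(f, h) = -((f + h) + f)/5 = -(h + 2*f)/5 = -2*f/5 - h/5)
k(n) = -1 + 8*n² (k(n) = -1 + (n*(1*(2*n)))*4 = -1 + (n*(2*n))*4 = -1 + (2*n²)*4 = -1 + 8*n²)
k(a(2, 2)) - 1*(-3855) = (-1 + 8*(-⅖*2 - ⅕*2)²) - 1*(-3855) = (-1 + 8*(-⅘ - ⅖)²) + 3855 = (-1 + 8*(-6/5)²) + 3855 = (-1 + 8*(36/25)) + 3855 = (-1 + 288/25) + 3855 = 263/25 + 3855 = 96638/25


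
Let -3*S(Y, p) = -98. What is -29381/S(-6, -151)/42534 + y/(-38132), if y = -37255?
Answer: 6330422491/6622784826 ≈ 0.95586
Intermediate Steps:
S(Y, p) = 98/3 (S(Y, p) = -⅓*(-98) = 98/3)
-29381/S(-6, -151)/42534 + y/(-38132) = -29381/98/3/42534 - 37255/(-38132) = -29381*3/98*(1/42534) - 37255*(-1/38132) = -88143/98*1/42534 + 37255/38132 = -29381/1389444 + 37255/38132 = 6330422491/6622784826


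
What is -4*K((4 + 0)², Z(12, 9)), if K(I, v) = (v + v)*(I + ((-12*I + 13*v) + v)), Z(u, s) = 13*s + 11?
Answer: -1654784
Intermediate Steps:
Z(u, s) = 11 + 13*s
K(I, v) = 2*v*(-11*I + 14*v) (K(I, v) = (2*v)*(I + (-12*I + 14*v)) = (2*v)*(-11*I + 14*v) = 2*v*(-11*I + 14*v))
-4*K((4 + 0)², Z(12, 9)) = -8*(11 + 13*9)*(-11*(4 + 0)² + 14*(11 + 13*9)) = -8*(11 + 117)*(-11*4² + 14*(11 + 117)) = -8*128*(-11*16 + 14*128) = -8*128*(-176 + 1792) = -8*128*1616 = -4*413696 = -1654784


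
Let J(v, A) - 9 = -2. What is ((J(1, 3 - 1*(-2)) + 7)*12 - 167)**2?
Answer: 1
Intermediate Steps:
J(v, A) = 7 (J(v, A) = 9 - 2 = 7)
((J(1, 3 - 1*(-2)) + 7)*12 - 167)**2 = ((7 + 7)*12 - 167)**2 = (14*12 - 167)**2 = (168 - 167)**2 = 1**2 = 1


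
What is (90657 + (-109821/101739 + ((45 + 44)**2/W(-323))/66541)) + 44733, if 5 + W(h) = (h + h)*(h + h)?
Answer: 127496567111643918086/941706061195163 ≈ 1.3539e+5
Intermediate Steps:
W(h) = -5 + 4*h**2 (W(h) = -5 + (h + h)*(h + h) = -5 + (2*h)*(2*h) = -5 + 4*h**2)
(90657 + (-109821/101739 + ((45 + 44)**2/W(-323))/66541)) + 44733 = (90657 + (-109821/101739 + ((45 + 44)**2/(-5 + 4*(-323)**2))/66541)) + 44733 = (90657 + (-109821*1/101739 + (89**2/(-5 + 4*104329))*(1/66541))) + 44733 = (90657 + (-36607/33913 + (7921/(-5 + 417316))*(1/66541))) + 44733 = (90657 + (-36607/33913 + (7921/417311)*(1/66541))) + 44733 = (90657 + (-36607/33913 + 7921/27768291251)) + 44733 = (90657 - 1016513569200484/941706061195163) + 44733 = 85371229876200691607/941706061195163 + 44733 = 127496567111643918086/941706061195163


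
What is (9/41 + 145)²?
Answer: 35450116/1681 ≈ 21089.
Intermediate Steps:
(9/41 + 145)² = (5954/41)² = 35450116/1681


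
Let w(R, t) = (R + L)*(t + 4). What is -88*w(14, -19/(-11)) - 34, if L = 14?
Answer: -14146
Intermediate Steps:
w(R, t) = (4 + t)*(14 + R) (w(R, t) = (R + 14)*(t + 4) = (14 + R)*(4 + t) = (4 + t)*(14 + R))
-88*w(14, -19/(-11)) - 34 = -88*(56 + 4*14 + 14*(-19/(-11)) + 14*(-19/(-11))) - 34 = -88*(56 + 56 + 14*(-19*(-1/11)) + 14*(-19*(-1/11))) - 34 = -88*(56 + 56 + 14*(19/11) + 14*(19/11)) - 34 = -88*(56 + 56 + 266/11 + 266/11) - 34 = -88*1764/11 - 34 = -14112 - 34 = -14146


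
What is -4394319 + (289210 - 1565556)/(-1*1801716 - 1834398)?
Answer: -7989121780010/1818057 ≈ -4.3943e+6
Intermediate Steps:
-4394319 + (289210 - 1565556)/(-1*1801716 - 1834398) = -4394319 - 1276346/(-1801716 - 1834398) = -4394319 - 1276346/(-3636114) = -4394319 - 1276346*(-1/3636114) = -4394319 + 638173/1818057 = -7989121780010/1818057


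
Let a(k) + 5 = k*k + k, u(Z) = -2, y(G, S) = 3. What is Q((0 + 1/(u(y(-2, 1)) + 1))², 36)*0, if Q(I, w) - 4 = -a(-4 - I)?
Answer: 0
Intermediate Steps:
a(k) = -5 + k + k² (a(k) = -5 + (k*k + k) = -5 + (k² + k) = -5 + (k + k²) = -5 + k + k²)
Q(I, w) = 13 + I - (-4 - I)² (Q(I, w) = 4 - (-5 + (-4 - I) + (-4 - I)²) = 4 - (-9 + (-4 - I)² - I) = 4 + (9 + I - (-4 - I)²) = 13 + I - (-4 - I)²)
Q((0 + 1/(u(y(-2, 1)) + 1))², 36)*0 = (13 + (0 + 1/(-2 + 1))² - (4 + (0 + 1/(-2 + 1))²)²)*0 = (13 + (0 + 1/(-1))² - (4 + (0 + 1/(-1))²)²)*0 = (13 + (0 - 1)² - (4 + (0 - 1)²)²)*0 = (13 + (-1)² - (4 + (-1)²)²)*0 = (13 + 1 - (4 + 1)²)*0 = (13 + 1 - 1*5²)*0 = (13 + 1 - 1*25)*0 = (13 + 1 - 25)*0 = -11*0 = 0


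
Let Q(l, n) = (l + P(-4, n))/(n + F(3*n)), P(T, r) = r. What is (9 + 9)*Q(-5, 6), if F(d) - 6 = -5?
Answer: 18/7 ≈ 2.5714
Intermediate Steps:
F(d) = 1 (F(d) = 6 - 5 = 1)
Q(l, n) = (l + n)/(1 + n) (Q(l, n) = (l + n)/(n + 1) = (l + n)/(1 + n))
(9 + 9)*Q(-5, 6) = (9 + 9)*((-5 + 6)/(1 + 6)) = 18*(1/7) = 18/7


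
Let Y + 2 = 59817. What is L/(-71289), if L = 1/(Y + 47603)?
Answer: -1/7657721802 ≈ -1.3059e-10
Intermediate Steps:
Y = 59815 (Y = -2 + 59817 = 59815)
L = 1/107418 (L = 1/(59815 + 47603) = 1/107418 ≈ 9.3094e-6)
L/(-71289) = (1/107418)/(-71289) = (1/107418)*(-1/71289) = -1/7657721802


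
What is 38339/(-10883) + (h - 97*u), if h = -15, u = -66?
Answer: 69471382/10883 ≈ 6383.5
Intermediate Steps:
38339/(-10883) + (h - 97*u) = 38339/(-10883) + (-15 - 97*(-66)) = 38339*(-1/10883) + (-15 + 6402) = -38339/10883 + 6387 = 69471382/10883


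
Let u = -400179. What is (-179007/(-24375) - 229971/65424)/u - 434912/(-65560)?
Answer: 16403496033411301/2472718046370000 ≈ 6.6338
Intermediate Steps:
(-179007/(-24375) - 229971/65424)/u - 434912/(-65560) = (-179007/(-24375) - 229971/65424)/(-400179) - 434912/(-65560) = (-179007*(-1/24375) - 229971*1/65424)*(-1/400179) - 434912*(-1/65560) = (59669/8125 - 1631/464)*(-1/400179) + 54364/8195 = (14434541/3770000)*(-1/400179) + 54364/8195 = -14434541/1508674830000 + 54364/8195 = 16403496033411301/2472718046370000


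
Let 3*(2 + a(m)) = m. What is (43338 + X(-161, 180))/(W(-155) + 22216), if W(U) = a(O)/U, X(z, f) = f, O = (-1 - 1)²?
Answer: 10117935/5165221 ≈ 1.9589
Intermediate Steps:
O = 4 (O = (-2)² = 4)
a(m) = -2 + m/3
W(U) = -2/(3*U) (W(U) = (-2 + (⅓)*4)/U = (-2 + 4/3)/U = -2/(3*U))
(43338 + X(-161, 180))/(W(-155) + 22216) = (43338 + 180)/(-⅔/(-155) + 22216) = 43518/(-⅔*(-1/155) + 22216) = 43518/(2/465 + 22216) = 43518/(10330442/465) = 43518*(465/10330442) = 10117935/5165221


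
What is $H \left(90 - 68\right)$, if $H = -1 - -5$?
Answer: $88$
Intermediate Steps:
$H = 4$ ($H = -1 + 5 = 4$)
$H \left(90 - 68\right) = 4 \left(90 - 68\right) = 4 \cdot 22 = 88$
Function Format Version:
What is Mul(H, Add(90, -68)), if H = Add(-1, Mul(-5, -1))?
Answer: 88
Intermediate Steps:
H = 4 (H = Add(-1, 5) = 4)
Mul(H, Add(90, -68)) = Mul(4, Add(90, -68)) = Mul(4, 22) = 88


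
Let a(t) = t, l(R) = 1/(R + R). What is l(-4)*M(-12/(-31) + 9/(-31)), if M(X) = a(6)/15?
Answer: -1/20 ≈ -0.050000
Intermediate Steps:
l(R) = 1/(2*R)
M(X) = ⅖ (M(X) = 6/15 = 6*(1/15) = ⅖)
l(-4)*M(-12/(-31) + 9/(-31)) = ((½)/(-4))*(⅖) = ((½)*(-¼))*(⅖) = -⅛*⅖ = -1/20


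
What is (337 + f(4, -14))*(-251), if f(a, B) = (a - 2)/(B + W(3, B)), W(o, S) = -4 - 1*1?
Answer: -1606651/19 ≈ -84561.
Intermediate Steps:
W(o, S) = -5 (W(o, S) = -4 - 1 = -5)
f(a, B) = (-2 + a)/(-5 + B) (f(a, B) = (a - 2)/(B - 5) = (-2 + a)/(-5 + B))
(337 + f(4, -14))*(-251) = (337 + (-2 + 4)/(-5 - 14))*(-251) = (337 + 2/(-19))*(-251) = (337 - 1/19*2)*(-251) = (337 - 2/19)*(-251) = (6401/19)*(-251) = -1606651/19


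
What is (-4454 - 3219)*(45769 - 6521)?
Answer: -301149904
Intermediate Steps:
(-4454 - 3219)*(45769 - 6521) = -7673*39248 = -301149904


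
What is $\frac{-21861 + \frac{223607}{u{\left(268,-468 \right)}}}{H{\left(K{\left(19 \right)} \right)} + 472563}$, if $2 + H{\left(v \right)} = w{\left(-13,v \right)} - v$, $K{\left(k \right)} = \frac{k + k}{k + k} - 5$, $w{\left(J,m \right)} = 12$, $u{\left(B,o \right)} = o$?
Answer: $- \frac{10454555}{221166036} \approx -0.04727$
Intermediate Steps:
$K{\left(k \right)} = -4$ ($K{\left(k \right)} = \frac{2 k}{2 k} - 5 = 2 k \frac{1}{2 k} - 5 = 1 - 5 = -4$)
$H{\left(v \right)} = 10 - v$ ($H{\left(v \right)} = -2 - \left(-12 + v\right) = 10 - v$)
$\frac{-21861 + \frac{223607}{u{\left(268,-468 \right)}}}{H{\left(K{\left(19 \right)} \right)} + 472563} = \frac{-21861 + \frac{223607}{-468}}{\left(10 - -4\right) + 472563} = \frac{-21861 + 223607 \left(- \frac{1}{468}\right)}{\left(10 + 4\right) + 472563} = \frac{-21861 - \frac{223607}{468}}{14 + 472563} = - \frac{10454555}{468 \cdot 472577} = \left(- \frac{10454555}{468}\right) \frac{1}{472577} = - \frac{10454555}{221166036}$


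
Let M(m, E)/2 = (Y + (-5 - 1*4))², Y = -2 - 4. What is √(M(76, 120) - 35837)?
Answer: I*√35387 ≈ 188.11*I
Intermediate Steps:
Y = -6
M(m, E) = 450 (M(m, E) = 2*(-6 + (-5 - 1*4))² = 2*(-6 + (-5 - 4))² = 2*(-6 - 9)² = 2*(-15)² = 2*225 = 450)
√(M(76, 120) - 35837) = √(450 - 35837) = √(-35387) = I*√35387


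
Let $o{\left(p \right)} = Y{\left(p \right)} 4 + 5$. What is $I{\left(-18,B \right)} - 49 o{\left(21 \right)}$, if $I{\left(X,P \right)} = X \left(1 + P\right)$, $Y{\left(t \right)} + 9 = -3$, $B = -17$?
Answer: $2395$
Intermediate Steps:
$Y{\left(t \right)} = -12$ ($Y{\left(t \right)} = -9 - 3 = -12$)
$o{\left(p \right)} = -43$ ($o{\left(p \right)} = \left(-12\right) 4 + 5 = -48 + 5 = -43$)
$I{\left(-18,B \right)} - 49 o{\left(21 \right)} = - 18 \left(1 - 17\right) - -2107 = \left(-18\right) \left(-16\right) + 2107 = 288 + 2107 = 2395$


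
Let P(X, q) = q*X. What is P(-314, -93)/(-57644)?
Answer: -14601/28822 ≈ -0.50659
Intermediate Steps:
P(X, q) = X*q
P(-314, -93)/(-57644) = -314*(-93)/(-57644) = 29202*(-1/57644) = -14601/28822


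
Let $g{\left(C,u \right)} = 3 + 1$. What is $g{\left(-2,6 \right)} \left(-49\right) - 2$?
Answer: $-198$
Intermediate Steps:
$g{\left(C,u \right)} = 4$
$g{\left(-2,6 \right)} \left(-49\right) - 2 = 4 \left(-49\right) - 2 = -196 - 2 = -198$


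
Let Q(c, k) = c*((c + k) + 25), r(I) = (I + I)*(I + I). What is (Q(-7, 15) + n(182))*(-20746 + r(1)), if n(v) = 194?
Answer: 767454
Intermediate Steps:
r(I) = 4*I² (r(I) = (2*I)*(2*I) = 4*I²)
Q(c, k) = c*(25 + c + k)
(Q(-7, 15) + n(182))*(-20746 + r(1)) = (-7*(25 - 7 + 15) + 194)*(-20746 + 4*1²) = (-7*33 + 194)*(-20746 + 4*1) = (-231 + 194)*(-20746 + 4) = -37*(-20742) = 767454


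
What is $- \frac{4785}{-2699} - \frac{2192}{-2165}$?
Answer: $\frac{16275733}{5843335} \approx 2.7854$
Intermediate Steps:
$- \frac{4785}{-2699} - \frac{2192}{-2165} = \left(-4785\right) \left(- \frac{1}{2699}\right) - - \frac{2192}{2165} = \frac{4785}{2699} + \frac{2192}{2165} = \frac{16275733}{5843335}$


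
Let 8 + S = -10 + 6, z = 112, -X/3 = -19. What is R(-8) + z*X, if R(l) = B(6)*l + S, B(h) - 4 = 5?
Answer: 6300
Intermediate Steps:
X = 57 (X = -3*(-19) = 57)
B(h) = 9 (B(h) = 4 + 5 = 9)
S = -12 (S = -8 + (-10 + 6) = -8 - 4 = -12)
R(l) = -12 + 9*l (R(l) = 9*l - 12 = -12 + 9*l)
R(-8) + z*X = (-12 + 9*(-8)) + 112*57 = (-12 - 72) + 6384 = -84 + 6384 = 6300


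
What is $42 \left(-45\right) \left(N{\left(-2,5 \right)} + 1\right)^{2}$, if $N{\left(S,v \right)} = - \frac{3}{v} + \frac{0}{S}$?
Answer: $- \frac{1512}{5} \approx -302.4$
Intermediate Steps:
$N{\left(S,v \right)} = - \frac{3}{v}$ ($N{\left(S,v \right)} = - \frac{3}{v} + 0 = - \frac{3}{v}$)
$42 \left(-45\right) \left(N{\left(-2,5 \right)} + 1\right)^{2} = 42 \left(-45\right) \left(- \frac{3}{5} + 1\right)^{2} = - 1890 \left(\left(-3\right) \frac{1}{5} + 1\right)^{2} = - 1890 \left(- \frac{3}{5} + 1\right)^{2} = - 1890 \left(\frac{2}{5}\right)^{2} = \left(-1890\right) \frac{4}{25} = - \frac{1512}{5}$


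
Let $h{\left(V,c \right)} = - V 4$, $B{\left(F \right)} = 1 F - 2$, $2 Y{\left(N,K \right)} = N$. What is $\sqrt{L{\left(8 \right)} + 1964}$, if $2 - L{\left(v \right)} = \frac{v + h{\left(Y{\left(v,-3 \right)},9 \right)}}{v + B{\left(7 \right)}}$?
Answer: $\frac{\sqrt{332358}}{13} \approx 44.347$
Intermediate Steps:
$Y{\left(N,K \right)} = \frac{N}{2}$
$B{\left(F \right)} = -2 + F$ ($B{\left(F \right)} = F - 2 = -2 + F$)
$h{\left(V,c \right)} = - 4 V$
$L{\left(v \right)} = 2 + \frac{v}{5 + v}$ ($L{\left(v \right)} = 2 - \frac{v - 4 \frac{v}{2}}{v + \left(-2 + 7\right)} = 2 - \frac{v - 2 v}{v + 5} = 2 - \frac{\left(-1\right) v}{5 + v} = 2 - - \frac{v}{5 + v} = 2 + \frac{v}{5 + v}$)
$\sqrt{L{\left(8 \right)} + 1964} = \sqrt{\frac{10 + 3 \cdot 8}{5 + 8} + 1964} = \sqrt{\frac{10 + 24}{13} + 1964} = \sqrt{\frac{1}{13} \cdot 34 + 1964} = \sqrt{\frac{34}{13} + 1964} = \sqrt{\frac{25566}{13}} = \frac{\sqrt{332358}}{13}$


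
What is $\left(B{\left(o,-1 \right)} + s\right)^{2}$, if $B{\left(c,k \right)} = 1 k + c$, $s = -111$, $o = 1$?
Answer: $12321$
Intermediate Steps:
$B{\left(c,k \right)} = c + k$ ($B{\left(c,k \right)} = k + c = c + k$)
$\left(B{\left(o,-1 \right)} + s\right)^{2} = \left(\left(1 - 1\right) - 111\right)^{2} = \left(0 - 111\right)^{2} = \left(-111\right)^{2} = 12321$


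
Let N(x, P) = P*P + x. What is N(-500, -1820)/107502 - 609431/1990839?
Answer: 57262672217/1877361177 ≈ 30.502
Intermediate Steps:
N(x, P) = x + P² (N(x, P) = P² + x = x + P²)
N(-500, -1820)/107502 - 609431/1990839 = (-500 + (-1820)²)/107502 - 609431/1990839 = (-500 + 3312400)*(1/107502) - 609431*1/1990839 = 3311900*(1/107502) - 609431/1990839 = 1655950/53751 - 609431/1990839 = 57262672217/1877361177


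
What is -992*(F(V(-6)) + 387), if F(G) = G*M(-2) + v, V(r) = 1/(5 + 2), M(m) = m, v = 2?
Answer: -2699232/7 ≈ -3.8560e+5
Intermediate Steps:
V(r) = 1/7
F(G) = 2 - 2*G (F(G) = G*(-2) + 2 = -2*G + 2 = 2 - 2*G)
-992*(F(V(-6)) + 387) = -992*((2 - 2*1/7) + 387) = -992*((2 - 2/7) + 387) = -992*(12/7 + 387) = -992*2721/7 = -2699232/7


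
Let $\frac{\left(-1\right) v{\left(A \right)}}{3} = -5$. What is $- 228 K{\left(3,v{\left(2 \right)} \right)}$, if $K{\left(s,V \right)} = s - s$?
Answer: $0$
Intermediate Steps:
$v{\left(A \right)} = 15$ ($v{\left(A \right)} = \left(-3\right) \left(-5\right) = 15$)
$K{\left(s,V \right)} = 0$
$- 228 K{\left(3,v{\left(2 \right)} \right)} = \left(-228\right) 0 = 0$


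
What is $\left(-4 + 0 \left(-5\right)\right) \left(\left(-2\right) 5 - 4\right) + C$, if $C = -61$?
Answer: $-5$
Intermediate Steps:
$\left(-4 + 0 \left(-5\right)\right) \left(\left(-2\right) 5 - 4\right) + C = \left(-4 + 0 \left(-5\right)\right) \left(\left(-2\right) 5 - 4\right) - 61 = \left(-4 + 0\right) \left(-10 - 4\right) - 61 = \left(-4\right) \left(-14\right) - 61 = 56 - 61 = -5$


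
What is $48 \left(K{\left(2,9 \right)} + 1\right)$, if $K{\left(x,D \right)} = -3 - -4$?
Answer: $96$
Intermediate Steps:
$K{\left(x,D \right)} = 1$ ($K{\left(x,D \right)} = -3 + 4 = 1$)
$48 \left(K{\left(2,9 \right)} + 1\right) = 48 \left(1 + 1\right) = 48 \cdot 2 = 96$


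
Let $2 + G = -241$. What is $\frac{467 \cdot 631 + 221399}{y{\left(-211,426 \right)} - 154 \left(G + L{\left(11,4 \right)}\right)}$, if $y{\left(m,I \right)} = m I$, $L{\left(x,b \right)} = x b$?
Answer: $- \frac{129019}{14810} \approx -8.7116$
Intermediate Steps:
$G = -243$ ($G = -2 - 241 = -243$)
$L{\left(x,b \right)} = b x$
$y{\left(m,I \right)} = I m$
$\frac{467 \cdot 631 + 221399}{y{\left(-211,426 \right)} - 154 \left(G + L{\left(11,4 \right)}\right)} = \frac{467 \cdot 631 + 221399}{426 \left(-211\right) - 154 \left(-243 + 4 \cdot 11\right)} = \frac{294677 + 221399}{-89886 - 154 \left(-243 + 44\right)} = \frac{516076}{-89886 - -30646} = \frac{516076}{-89886 + 30646} = \frac{516076}{-59240} = 516076 \left(- \frac{1}{59240}\right) = - \frac{129019}{14810}$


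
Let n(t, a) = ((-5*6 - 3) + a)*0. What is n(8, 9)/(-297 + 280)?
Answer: 0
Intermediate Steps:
n(t, a) = 0 (n(t, a) = ((-30 - 3) + a)*0 = (-33 + a)*0 = 0)
n(8, 9)/(-297 + 280) = 0/(-297 + 280) = 0/(-17) = -1/17*0 = 0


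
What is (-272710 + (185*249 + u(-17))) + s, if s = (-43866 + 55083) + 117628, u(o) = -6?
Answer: -97806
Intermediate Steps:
s = 128845 (s = 11217 + 117628 = 128845)
(-272710 + (185*249 + u(-17))) + s = (-272710 + (185*249 - 6)) + 128845 = (-272710 + (46065 - 6)) + 128845 = (-272710 + 46059) + 128845 = -226651 + 128845 = -97806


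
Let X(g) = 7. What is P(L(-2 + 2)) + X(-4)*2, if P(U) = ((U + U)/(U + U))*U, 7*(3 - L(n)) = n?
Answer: 17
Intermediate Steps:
L(n) = 3 - n/7
P(U) = U (P(U) = ((2*U)/((2*U)))*U = ((2*U)*(1/(2*U)))*U = 1*U = U)
P(L(-2 + 2)) + X(-4)*2 = (3 - (-2 + 2)/7) + 7*2 = (3 - 1/7*0) + 14 = (3 + 0) + 14 = 3 + 14 = 17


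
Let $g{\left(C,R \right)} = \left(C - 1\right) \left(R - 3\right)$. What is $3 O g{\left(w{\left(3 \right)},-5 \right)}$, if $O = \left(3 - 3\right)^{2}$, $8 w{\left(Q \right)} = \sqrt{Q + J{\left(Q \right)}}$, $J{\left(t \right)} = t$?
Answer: $0$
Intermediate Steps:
$w{\left(Q \right)} = \frac{\sqrt{2} \sqrt{Q}}{8}$ ($w{\left(Q \right)} = \frac{\sqrt{Q + Q}}{8} = \frac{\sqrt{2 Q}}{8} = \frac{\sqrt{2} \sqrt{Q}}{8}$)
$O = 0$ ($O = 0^{2} = 0$)
$g{\left(C,R \right)} = \left(-1 + C\right) \left(-3 + R\right)$
$3 O g{\left(w{\left(3 \right)},-5 \right)} = 3 \cdot 0 \left(3 - -5 - 3 \frac{\sqrt{2} \sqrt{3}}{8} + \frac{\sqrt{2} \sqrt{3}}{8} \left(-5\right)\right) = 0 \left(3 + 5 - 3 \frac{\sqrt{6}}{8} + \frac{\sqrt{6}}{8} \left(-5\right)\right) = 0 \left(3 + 5 - \frac{3 \sqrt{6}}{8} - \frac{5 \sqrt{6}}{8}\right) = 0 \left(8 - \sqrt{6}\right) = 0$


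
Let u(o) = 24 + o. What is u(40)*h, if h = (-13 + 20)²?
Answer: 3136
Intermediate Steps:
h = 49 (h = 7² = 49)
u(40)*h = (24 + 40)*49 = 64*49 = 3136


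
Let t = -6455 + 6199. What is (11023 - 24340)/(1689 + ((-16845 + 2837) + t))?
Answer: 13317/12575 ≈ 1.0590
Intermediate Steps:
t = -256
(11023 - 24340)/(1689 + ((-16845 + 2837) + t)) = (11023 - 24340)/(1689 + ((-16845 + 2837) - 256)) = -13317/(1689 + (-14008 - 256)) = -13317/(1689 - 14264) = -13317/(-12575) = -13317*(-1/12575) = 13317/12575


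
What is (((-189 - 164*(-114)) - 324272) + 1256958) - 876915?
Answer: 74278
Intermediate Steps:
(((-189 - 164*(-114)) - 324272) + 1256958) - 876915 = (((-189 + 18696) - 324272) + 1256958) - 876915 = ((18507 - 324272) + 1256958) - 876915 = (-305765 + 1256958) - 876915 = 951193 - 876915 = 74278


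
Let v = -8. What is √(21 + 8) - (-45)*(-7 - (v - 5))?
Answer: 270 + √29 ≈ 275.39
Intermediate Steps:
√(21 + 8) - (-45)*(-7 - (v - 5)) = √(21 + 8) - (-45)*(-7 - (-8 - 5)) = √29 - (-45)*(-7 - 1*(-13)) = √29 - (-45)*(-7 + 13) = √29 - (-45)*6 = √29 - 45*(-6) = √29 + 270 = 270 + √29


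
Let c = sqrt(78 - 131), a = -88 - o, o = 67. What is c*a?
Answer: -155*I*sqrt(53) ≈ -1128.4*I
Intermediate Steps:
a = -155 (a = -88 - 1*67 = -88 - 67 = -155)
c = I*sqrt(53) (c = sqrt(-53) = I*sqrt(53) ≈ 7.2801*I)
c*a = (I*sqrt(53))*(-155) = -155*I*sqrt(53)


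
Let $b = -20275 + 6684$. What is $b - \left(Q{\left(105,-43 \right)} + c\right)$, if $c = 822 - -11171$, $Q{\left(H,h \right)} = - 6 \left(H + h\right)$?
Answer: $-25212$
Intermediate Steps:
$Q{\left(H,h \right)} = - 6 H - 6 h$
$b = -13591$
$c = 11993$ ($c = 822 + 11171 = 11993$)
$b - \left(Q{\left(105,-43 \right)} + c\right) = -13591 - \left(\left(\left(-6\right) 105 - -258\right) + 11993\right) = -13591 - \left(\left(-630 + 258\right) + 11993\right) = -13591 - \left(-372 + 11993\right) = -13591 - 11621 = -25212$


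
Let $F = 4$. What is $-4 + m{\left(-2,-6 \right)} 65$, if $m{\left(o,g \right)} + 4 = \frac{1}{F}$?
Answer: $- \frac{991}{4} \approx -247.75$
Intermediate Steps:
$m{\left(o,g \right)} = - \frac{15}{4}$ ($m{\left(o,g \right)} = -4 + \frac{1}{4} = - \frac{15}{4}$)
$-4 + m{\left(-2,-6 \right)} 65 = -4 - \frac{975}{4} = - \frac{991}{4}$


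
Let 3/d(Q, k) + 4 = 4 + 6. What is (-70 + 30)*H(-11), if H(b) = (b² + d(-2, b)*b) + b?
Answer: -4180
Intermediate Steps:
d(Q, k) = ½ (d(Q, k) = 3/(-4 + (4 + 6)) = 3/(-4 + 10) = 3/6 = 3*(⅙) = ½)
H(b) = b² + 3*b/2 (H(b) = (b² + b/2) + b = b² + 3*b/2)
(-70 + 30)*H(-11) = (-70 + 30)*((½)*(-11)*(3 + 2*(-11))) = -20*(-11)*(3 - 22) = -20*(-11)*(-19) = -40*209/2 = -4180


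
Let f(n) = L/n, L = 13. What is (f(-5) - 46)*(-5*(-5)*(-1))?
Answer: 1215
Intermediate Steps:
f(n) = 13/n
(f(-5) - 46)*(-5*(-5)*(-1)) = (13/(-5) - 46)*(-5*(-5)*(-1)) = (13*(-⅕) - 46)*(25*(-1)) = (-13/5 - 46)*(-25) = -243/5*(-25) = 1215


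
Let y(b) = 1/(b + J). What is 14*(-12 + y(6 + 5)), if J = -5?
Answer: -497/3 ≈ -165.67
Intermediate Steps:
y(b) = 1/(-5 + b) (y(b) = 1/(b - 5) = 1/(-5 + b))
14*(-12 + y(6 + 5)) = 14*(-12 + 1/(-5 + (6 + 5))) = 14*(-12 + 1/(-5 + 11)) = 14*(-12 + 1/6) = 14*(-71/6) = -497/3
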